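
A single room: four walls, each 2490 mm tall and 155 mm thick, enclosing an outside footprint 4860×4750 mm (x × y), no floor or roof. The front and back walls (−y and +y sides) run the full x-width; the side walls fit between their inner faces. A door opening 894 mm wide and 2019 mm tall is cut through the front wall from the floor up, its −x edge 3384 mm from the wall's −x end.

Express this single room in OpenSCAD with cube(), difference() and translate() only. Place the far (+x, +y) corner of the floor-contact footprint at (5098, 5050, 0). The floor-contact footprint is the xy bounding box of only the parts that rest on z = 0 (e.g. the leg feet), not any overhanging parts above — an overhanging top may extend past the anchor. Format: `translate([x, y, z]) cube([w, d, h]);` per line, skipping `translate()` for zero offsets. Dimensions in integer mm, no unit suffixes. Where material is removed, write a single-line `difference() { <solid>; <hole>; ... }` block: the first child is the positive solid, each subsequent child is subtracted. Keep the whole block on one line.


difference() { translate([238, 300, 0]) cube([4860, 155, 2490]); translate([3622, 300, 0]) cube([894, 155, 2019]); }
translate([238, 4895, 0]) cube([4860, 155, 2490]);
translate([238, 455, 0]) cube([155, 4440, 2490]);
translate([4943, 455, 0]) cube([155, 4440, 2490]);


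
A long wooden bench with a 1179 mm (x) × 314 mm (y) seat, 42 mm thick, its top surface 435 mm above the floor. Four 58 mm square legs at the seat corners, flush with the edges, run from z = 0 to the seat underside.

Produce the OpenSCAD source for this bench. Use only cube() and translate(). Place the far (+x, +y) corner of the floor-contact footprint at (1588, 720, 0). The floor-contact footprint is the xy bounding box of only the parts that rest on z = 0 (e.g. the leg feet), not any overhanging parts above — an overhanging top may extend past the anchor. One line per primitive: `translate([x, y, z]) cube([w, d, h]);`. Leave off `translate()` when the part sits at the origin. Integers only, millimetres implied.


translate([409, 406, 393]) cube([1179, 314, 42]);
translate([409, 406, 0]) cube([58, 58, 393]);
translate([409, 662, 0]) cube([58, 58, 393]);
translate([1530, 406, 0]) cube([58, 58, 393]);
translate([1530, 662, 0]) cube([58, 58, 393]);


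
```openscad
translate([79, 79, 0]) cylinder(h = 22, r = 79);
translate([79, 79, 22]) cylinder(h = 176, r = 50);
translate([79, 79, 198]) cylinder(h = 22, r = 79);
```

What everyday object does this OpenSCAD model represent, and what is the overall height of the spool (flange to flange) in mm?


A spool. The overall height is 220 mm.

Three coaxial cylinders, large–small–large — a spool. Two 22 mm flanges and a 176 mm core give 22 + 176 + 22 = 220 mm.


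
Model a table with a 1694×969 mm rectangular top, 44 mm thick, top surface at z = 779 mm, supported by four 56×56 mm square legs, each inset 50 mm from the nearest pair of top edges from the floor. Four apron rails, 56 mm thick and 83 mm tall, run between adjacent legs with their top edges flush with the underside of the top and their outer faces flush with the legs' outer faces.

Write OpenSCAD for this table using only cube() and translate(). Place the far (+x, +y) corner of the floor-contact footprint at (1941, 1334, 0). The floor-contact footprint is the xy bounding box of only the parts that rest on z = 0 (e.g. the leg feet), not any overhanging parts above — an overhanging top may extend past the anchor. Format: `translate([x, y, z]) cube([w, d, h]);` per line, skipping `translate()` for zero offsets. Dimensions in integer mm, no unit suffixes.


translate([297, 415, 735]) cube([1694, 969, 44]);
translate([347, 465, 0]) cube([56, 56, 735]);
translate([1885, 465, 0]) cube([56, 56, 735]);
translate([347, 1278, 0]) cube([56, 56, 735]);
translate([1885, 1278, 0]) cube([56, 56, 735]);
translate([403, 465, 652]) cube([1482, 56, 83]);
translate([403, 1278, 652]) cube([1482, 56, 83]);
translate([347, 521, 652]) cube([56, 757, 83]);
translate([1885, 521, 652]) cube([56, 757, 83]);


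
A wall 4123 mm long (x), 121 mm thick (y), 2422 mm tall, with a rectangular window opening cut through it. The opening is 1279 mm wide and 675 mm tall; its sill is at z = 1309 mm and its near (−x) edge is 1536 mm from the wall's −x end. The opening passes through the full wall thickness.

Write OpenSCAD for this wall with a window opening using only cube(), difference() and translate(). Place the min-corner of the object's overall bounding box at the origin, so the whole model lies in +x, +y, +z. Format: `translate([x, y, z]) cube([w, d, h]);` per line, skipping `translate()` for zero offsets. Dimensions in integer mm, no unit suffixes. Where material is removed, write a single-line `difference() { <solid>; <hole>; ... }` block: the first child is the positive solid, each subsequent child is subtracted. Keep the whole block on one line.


difference() { cube([4123, 121, 2422]); translate([1536, 0, 1309]) cube([1279, 121, 675]); }


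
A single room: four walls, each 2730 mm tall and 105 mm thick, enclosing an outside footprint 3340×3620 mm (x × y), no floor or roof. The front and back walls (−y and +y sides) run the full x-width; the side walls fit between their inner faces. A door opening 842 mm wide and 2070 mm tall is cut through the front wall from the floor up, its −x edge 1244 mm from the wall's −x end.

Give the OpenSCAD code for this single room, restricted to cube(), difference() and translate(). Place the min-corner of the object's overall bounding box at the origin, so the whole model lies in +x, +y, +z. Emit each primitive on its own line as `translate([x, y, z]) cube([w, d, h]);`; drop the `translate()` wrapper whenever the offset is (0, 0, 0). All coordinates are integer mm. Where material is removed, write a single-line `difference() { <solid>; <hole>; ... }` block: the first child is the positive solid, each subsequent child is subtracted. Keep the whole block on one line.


difference() { cube([3340, 105, 2730]); translate([1244, 0, 0]) cube([842, 105, 2070]); }
translate([0, 3515, 0]) cube([3340, 105, 2730]);
translate([0, 105, 0]) cube([105, 3410, 2730]);
translate([3235, 105, 0]) cube([105, 3410, 2730]);


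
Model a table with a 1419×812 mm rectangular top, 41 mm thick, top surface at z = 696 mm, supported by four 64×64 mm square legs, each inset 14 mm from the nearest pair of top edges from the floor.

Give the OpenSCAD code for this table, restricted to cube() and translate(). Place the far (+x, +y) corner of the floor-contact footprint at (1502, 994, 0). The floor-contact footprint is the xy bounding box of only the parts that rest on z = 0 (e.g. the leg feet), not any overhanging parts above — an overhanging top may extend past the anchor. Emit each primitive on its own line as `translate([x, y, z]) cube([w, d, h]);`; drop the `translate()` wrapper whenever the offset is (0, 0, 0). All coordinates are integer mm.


translate([97, 196, 655]) cube([1419, 812, 41]);
translate([111, 210, 0]) cube([64, 64, 655]);
translate([1438, 210, 0]) cube([64, 64, 655]);
translate([111, 930, 0]) cube([64, 64, 655]);
translate([1438, 930, 0]) cube([64, 64, 655]);


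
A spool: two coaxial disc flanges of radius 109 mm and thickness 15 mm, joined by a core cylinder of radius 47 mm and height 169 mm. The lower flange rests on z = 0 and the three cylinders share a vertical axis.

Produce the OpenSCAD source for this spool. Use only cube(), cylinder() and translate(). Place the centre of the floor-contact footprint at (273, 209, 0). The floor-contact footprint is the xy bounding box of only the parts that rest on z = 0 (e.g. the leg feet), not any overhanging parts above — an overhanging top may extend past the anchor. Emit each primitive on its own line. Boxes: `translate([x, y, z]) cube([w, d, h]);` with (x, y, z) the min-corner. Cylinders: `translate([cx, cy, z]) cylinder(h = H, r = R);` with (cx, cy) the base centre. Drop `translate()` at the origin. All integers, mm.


translate([273, 209, 0]) cylinder(h = 15, r = 109);
translate([273, 209, 15]) cylinder(h = 169, r = 47);
translate([273, 209, 184]) cylinder(h = 15, r = 109);


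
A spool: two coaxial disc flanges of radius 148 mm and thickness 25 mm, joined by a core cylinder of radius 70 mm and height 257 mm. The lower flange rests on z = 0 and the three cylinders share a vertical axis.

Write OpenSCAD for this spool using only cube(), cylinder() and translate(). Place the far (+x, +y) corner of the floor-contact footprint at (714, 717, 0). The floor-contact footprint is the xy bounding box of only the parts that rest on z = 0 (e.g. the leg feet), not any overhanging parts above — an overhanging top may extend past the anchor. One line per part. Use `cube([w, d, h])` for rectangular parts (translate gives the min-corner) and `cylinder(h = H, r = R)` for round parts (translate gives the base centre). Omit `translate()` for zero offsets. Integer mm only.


translate([566, 569, 0]) cylinder(h = 25, r = 148);
translate([566, 569, 25]) cylinder(h = 257, r = 70);
translate([566, 569, 282]) cylinder(h = 25, r = 148);


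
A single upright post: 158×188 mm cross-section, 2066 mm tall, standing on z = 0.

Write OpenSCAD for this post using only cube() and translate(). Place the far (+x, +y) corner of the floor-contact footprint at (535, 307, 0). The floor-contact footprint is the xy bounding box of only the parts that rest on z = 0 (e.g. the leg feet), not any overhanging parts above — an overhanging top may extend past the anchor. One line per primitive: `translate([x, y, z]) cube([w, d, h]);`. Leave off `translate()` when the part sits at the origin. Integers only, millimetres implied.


translate([377, 119, 0]) cube([158, 188, 2066]);


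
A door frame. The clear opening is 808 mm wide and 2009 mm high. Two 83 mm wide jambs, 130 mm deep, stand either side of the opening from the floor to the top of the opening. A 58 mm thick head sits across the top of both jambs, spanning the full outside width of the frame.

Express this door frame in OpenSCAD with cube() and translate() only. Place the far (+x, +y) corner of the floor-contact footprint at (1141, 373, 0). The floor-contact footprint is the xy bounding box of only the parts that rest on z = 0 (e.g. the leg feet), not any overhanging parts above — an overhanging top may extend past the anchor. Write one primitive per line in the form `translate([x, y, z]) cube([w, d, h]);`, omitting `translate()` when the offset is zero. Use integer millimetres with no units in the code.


translate([167, 243, 0]) cube([83, 130, 2009]);
translate([1058, 243, 0]) cube([83, 130, 2009]);
translate([167, 243, 2009]) cube([974, 130, 58]);


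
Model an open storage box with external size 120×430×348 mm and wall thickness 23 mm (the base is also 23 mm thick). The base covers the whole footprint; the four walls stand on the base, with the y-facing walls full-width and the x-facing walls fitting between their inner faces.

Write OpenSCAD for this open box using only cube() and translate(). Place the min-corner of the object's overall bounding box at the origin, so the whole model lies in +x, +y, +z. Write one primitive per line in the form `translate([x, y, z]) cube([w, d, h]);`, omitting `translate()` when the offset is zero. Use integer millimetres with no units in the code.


cube([120, 430, 23]);
translate([0, 0, 23]) cube([120, 23, 325]);
translate([0, 407, 23]) cube([120, 23, 325]);
translate([0, 23, 23]) cube([23, 384, 325]);
translate([97, 23, 23]) cube([23, 384, 325]);


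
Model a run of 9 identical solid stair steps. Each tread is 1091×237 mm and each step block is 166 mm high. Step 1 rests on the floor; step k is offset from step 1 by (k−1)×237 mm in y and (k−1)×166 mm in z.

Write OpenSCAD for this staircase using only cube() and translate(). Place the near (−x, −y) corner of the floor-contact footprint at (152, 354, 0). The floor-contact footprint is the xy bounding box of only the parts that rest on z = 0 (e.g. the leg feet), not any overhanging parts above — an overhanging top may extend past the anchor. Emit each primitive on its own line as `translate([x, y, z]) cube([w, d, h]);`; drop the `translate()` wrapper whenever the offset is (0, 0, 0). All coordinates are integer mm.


translate([152, 354, 0]) cube([1091, 237, 166]);
translate([152, 591, 166]) cube([1091, 237, 166]);
translate([152, 828, 332]) cube([1091, 237, 166]);
translate([152, 1065, 498]) cube([1091, 237, 166]);
translate([152, 1302, 664]) cube([1091, 237, 166]);
translate([152, 1539, 830]) cube([1091, 237, 166]);
translate([152, 1776, 996]) cube([1091, 237, 166]);
translate([152, 2013, 1162]) cube([1091, 237, 166]);
translate([152, 2250, 1328]) cube([1091, 237, 166]);


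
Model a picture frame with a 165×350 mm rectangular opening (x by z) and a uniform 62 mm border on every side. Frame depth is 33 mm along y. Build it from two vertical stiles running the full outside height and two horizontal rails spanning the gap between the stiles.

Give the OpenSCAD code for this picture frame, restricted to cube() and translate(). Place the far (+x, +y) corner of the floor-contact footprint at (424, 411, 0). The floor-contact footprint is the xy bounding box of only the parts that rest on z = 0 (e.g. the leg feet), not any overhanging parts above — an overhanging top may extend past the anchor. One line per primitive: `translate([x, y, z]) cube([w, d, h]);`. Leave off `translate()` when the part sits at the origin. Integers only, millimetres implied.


translate([135, 378, 0]) cube([62, 33, 474]);
translate([362, 378, 0]) cube([62, 33, 474]);
translate([197, 378, 0]) cube([165, 33, 62]);
translate([197, 378, 412]) cube([165, 33, 62]);


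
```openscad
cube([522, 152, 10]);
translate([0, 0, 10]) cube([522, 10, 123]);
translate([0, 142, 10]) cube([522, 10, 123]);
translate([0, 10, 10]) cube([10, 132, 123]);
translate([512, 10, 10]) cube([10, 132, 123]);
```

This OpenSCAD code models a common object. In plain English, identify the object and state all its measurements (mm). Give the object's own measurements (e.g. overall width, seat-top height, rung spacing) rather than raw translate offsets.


An open-topped rectangular box: outside dimensions 522×152×133 mm, with a uniform wall and base thickness of 10 mm. The base is a full 522×152 slab on the floor; four walls sit on top of the base. The front and back walls (the −y and +y sides) span the full width; the two side walls fit between them.


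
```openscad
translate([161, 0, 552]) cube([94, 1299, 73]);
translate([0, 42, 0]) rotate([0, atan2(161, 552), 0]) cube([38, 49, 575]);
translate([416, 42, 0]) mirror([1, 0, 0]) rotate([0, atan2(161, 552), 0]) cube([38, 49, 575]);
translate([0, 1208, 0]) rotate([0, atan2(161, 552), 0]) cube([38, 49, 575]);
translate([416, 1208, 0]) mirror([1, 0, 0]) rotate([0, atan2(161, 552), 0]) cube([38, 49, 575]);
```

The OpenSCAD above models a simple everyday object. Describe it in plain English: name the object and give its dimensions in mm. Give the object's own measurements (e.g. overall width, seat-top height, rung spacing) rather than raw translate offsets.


A sawhorse. A 94×1299×73 mm beam (x, y, z) sits on two A-frame leg pairs. Each pair is two raked legs of 38×49 mm section (49 mm along y) splaying symmetrically in x. Each leg rises 552 mm vertically over 161 mm of horizontal reach and is 575 mm long along its own axis. Every leg's outer bottom edge rests on the floor and its outer top edge meets a bottom edge of the beam — the left legs (tilting toward +x) meet the beam's −x bottom edge, the right legs (their mirror images, tilting toward −x) meet its +x bottom edge — so the leg tops tuck under the beam, the beam's underside is 552 mm above the floor, and the feet are 416 mm apart outside-to-outside with the beam centred between them. The two leg pairs are set in 42 mm from either end of the beam.


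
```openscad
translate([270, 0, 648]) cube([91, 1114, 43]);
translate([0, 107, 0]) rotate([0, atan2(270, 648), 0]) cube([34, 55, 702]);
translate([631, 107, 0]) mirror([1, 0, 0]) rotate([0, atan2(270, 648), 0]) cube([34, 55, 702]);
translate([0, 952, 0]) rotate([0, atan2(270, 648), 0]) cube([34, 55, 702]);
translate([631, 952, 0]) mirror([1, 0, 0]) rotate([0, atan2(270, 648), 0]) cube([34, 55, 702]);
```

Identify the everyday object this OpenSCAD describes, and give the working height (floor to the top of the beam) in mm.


A sawhorse. The overall height is 691 mm.

A beam across two mirrored pairs of raked legs — a sawhorse. The beam's underside is at z = 648 (matching the legs' vertical rise in atan2(270, 648)) and the beam is 43 mm tall, so its top is at 648 + 43 = 691 mm. The raked legs top out at the beam's underside, so that is the highest point.


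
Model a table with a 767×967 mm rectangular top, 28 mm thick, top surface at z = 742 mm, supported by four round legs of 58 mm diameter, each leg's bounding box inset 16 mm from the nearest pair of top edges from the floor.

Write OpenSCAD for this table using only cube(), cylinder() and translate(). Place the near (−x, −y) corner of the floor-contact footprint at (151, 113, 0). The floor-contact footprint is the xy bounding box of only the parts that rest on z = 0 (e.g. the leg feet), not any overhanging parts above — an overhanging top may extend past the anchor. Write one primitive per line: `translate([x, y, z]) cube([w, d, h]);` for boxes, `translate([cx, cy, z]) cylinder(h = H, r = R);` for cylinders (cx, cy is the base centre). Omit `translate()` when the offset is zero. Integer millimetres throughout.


// leg_h = 742 - 28 = 714
translate([135, 97, 714]) cube([767, 967, 28]);
translate([180, 142, 0]) cylinder(h = 714, r = 29);
translate([857, 142, 0]) cylinder(h = 714, r = 29);
translate([180, 1019, 0]) cylinder(h = 714, r = 29);
translate([857, 1019, 0]) cylinder(h = 714, r = 29);


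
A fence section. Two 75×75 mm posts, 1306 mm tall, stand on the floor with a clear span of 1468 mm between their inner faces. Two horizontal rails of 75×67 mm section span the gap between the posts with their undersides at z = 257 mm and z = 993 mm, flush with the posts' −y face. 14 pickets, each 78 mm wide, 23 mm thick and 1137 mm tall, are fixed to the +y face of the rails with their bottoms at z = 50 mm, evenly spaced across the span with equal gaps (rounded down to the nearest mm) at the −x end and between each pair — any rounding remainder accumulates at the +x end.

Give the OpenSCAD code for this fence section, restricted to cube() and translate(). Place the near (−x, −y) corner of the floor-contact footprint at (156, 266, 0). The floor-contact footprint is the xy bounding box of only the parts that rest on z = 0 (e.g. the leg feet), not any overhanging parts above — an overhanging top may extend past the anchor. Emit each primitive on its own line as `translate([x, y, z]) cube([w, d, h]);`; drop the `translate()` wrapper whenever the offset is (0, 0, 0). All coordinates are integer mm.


translate([156, 266, 0]) cube([75, 75, 1306]);
translate([1699, 266, 0]) cube([75, 75, 1306]);
translate([231, 266, 257]) cube([1468, 75, 67]);
translate([231, 266, 993]) cube([1468, 75, 67]);
translate([256, 341, 50]) cube([78, 23, 1137]);
translate([359, 341, 50]) cube([78, 23, 1137]);
translate([462, 341, 50]) cube([78, 23, 1137]);
translate([565, 341, 50]) cube([78, 23, 1137]);
translate([668, 341, 50]) cube([78, 23, 1137]);
translate([771, 341, 50]) cube([78, 23, 1137]);
translate([874, 341, 50]) cube([78, 23, 1137]);
translate([977, 341, 50]) cube([78, 23, 1137]);
translate([1080, 341, 50]) cube([78, 23, 1137]);
translate([1183, 341, 50]) cube([78, 23, 1137]);
translate([1286, 341, 50]) cube([78, 23, 1137]);
translate([1389, 341, 50]) cube([78, 23, 1137]);
translate([1492, 341, 50]) cube([78, 23, 1137]);
translate([1595, 341, 50]) cube([78, 23, 1137]);


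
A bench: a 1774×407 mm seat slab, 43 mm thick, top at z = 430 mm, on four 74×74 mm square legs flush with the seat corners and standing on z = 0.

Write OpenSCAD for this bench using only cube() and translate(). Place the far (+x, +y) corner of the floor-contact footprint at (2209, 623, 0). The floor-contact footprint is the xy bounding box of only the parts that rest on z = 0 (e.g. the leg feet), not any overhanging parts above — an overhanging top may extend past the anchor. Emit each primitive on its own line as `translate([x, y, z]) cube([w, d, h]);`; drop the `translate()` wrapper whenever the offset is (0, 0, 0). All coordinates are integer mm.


translate([435, 216, 387]) cube([1774, 407, 43]);
translate([435, 216, 0]) cube([74, 74, 387]);
translate([435, 549, 0]) cube([74, 74, 387]);
translate([2135, 216, 0]) cube([74, 74, 387]);
translate([2135, 549, 0]) cube([74, 74, 387]);


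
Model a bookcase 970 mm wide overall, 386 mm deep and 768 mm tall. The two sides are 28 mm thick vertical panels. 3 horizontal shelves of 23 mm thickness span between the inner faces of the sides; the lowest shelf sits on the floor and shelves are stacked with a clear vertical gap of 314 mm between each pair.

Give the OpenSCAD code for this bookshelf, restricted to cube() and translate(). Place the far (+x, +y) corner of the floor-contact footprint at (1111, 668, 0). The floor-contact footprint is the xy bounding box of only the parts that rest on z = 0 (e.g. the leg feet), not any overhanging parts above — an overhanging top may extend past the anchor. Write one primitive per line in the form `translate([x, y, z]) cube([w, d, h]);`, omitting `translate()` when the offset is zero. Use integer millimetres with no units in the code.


translate([141, 282, 0]) cube([28, 386, 768]);
translate([1083, 282, 0]) cube([28, 386, 768]);
translate([169, 282, 0]) cube([914, 386, 23]);
translate([169, 282, 337]) cube([914, 386, 23]);
translate([169, 282, 674]) cube([914, 386, 23]);


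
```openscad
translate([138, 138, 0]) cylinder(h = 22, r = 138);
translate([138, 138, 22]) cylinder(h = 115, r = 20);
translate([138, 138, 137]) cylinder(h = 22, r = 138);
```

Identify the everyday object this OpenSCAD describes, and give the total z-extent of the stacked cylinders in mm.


A spool. The overall height is 159 mm.

Three coaxial cylinders, large–small–large — a spool. Two 22 mm flanges and a 115 mm core give 22 + 115 + 22 = 159 mm.


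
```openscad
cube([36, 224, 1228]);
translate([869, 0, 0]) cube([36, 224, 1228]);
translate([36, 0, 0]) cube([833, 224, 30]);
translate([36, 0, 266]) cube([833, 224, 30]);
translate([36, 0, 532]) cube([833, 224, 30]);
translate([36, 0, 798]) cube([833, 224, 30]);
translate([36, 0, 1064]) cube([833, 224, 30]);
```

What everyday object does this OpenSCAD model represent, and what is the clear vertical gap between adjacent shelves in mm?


A bookshelf. The clear shelf gap is 236 mm.

Two tall side panels with 5 horizontal boards between them — a bookshelf. The first two shelf undersides are at z = 0 and z = 266; with shelf thickness 30, the clear gap is 266 − 0 − 30 = 236 mm.


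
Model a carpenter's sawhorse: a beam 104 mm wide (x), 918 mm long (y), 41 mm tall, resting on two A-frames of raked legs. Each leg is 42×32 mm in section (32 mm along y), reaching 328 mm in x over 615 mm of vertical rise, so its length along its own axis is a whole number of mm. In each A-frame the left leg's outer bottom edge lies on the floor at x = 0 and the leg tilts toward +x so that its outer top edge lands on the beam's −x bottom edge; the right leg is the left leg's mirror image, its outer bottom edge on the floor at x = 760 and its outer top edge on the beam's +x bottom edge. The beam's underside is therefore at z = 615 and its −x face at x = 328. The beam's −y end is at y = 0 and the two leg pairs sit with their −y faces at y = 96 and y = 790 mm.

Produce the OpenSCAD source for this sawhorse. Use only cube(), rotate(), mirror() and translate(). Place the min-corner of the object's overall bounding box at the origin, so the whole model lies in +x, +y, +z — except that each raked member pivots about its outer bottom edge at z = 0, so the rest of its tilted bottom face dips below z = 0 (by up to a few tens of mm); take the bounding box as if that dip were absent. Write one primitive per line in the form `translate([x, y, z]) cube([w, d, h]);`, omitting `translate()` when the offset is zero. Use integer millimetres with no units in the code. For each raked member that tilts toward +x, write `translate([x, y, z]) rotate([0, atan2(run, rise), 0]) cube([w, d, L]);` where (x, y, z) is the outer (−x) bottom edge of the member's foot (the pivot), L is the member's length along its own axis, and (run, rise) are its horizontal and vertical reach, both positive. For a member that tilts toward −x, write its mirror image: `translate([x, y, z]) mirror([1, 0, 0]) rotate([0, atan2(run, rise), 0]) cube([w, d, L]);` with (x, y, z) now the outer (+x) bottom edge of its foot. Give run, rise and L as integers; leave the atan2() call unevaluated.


translate([328, 0, 615]) cube([104, 918, 41]);
translate([0, 96, 0]) rotate([0, atan2(328, 615), 0]) cube([42, 32, 697]);
translate([760, 96, 0]) mirror([1, 0, 0]) rotate([0, atan2(328, 615), 0]) cube([42, 32, 697]);
translate([0, 790, 0]) rotate([0, atan2(328, 615), 0]) cube([42, 32, 697]);
translate([760, 790, 0]) mirror([1, 0, 0]) rotate([0, atan2(328, 615), 0]) cube([42, 32, 697]);


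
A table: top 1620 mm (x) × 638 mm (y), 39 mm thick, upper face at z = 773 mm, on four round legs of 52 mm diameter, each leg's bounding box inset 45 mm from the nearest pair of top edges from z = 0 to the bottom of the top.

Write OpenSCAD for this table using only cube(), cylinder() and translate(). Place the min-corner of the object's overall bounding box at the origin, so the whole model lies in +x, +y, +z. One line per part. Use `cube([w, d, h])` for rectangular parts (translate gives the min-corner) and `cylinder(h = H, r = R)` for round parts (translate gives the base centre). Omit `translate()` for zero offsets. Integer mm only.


// leg_h = 773 - 39 = 734
translate([0, 0, 734]) cube([1620, 638, 39]);
translate([71, 71, 0]) cylinder(h = 734, r = 26);
translate([1549, 71, 0]) cylinder(h = 734, r = 26);
translate([71, 567, 0]) cylinder(h = 734, r = 26);
translate([1549, 567, 0]) cylinder(h = 734, r = 26);


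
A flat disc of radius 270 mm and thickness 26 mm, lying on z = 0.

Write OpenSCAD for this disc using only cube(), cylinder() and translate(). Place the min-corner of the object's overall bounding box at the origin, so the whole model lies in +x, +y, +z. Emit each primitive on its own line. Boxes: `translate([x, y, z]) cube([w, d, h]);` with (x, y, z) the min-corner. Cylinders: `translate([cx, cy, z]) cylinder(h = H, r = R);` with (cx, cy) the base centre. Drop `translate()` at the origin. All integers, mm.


translate([270, 270, 0]) cylinder(h = 26, r = 270);


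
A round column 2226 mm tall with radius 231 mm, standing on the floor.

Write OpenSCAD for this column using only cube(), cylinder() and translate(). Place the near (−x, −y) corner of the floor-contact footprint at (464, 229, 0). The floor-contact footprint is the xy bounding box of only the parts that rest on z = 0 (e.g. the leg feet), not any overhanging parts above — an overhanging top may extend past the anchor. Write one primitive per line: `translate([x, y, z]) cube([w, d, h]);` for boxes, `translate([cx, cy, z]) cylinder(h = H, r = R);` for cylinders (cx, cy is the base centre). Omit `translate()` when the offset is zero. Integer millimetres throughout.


translate([695, 460, 0]) cylinder(h = 2226, r = 231);


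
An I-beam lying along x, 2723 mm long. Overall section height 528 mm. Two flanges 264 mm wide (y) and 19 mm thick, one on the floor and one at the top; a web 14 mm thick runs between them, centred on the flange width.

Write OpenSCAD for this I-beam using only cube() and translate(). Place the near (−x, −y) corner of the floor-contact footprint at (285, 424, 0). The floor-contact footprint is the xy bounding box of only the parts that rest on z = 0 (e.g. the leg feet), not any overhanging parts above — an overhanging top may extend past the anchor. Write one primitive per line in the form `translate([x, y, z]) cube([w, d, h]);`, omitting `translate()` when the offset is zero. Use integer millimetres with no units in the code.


translate([285, 424, 0]) cube([2723, 264, 19]);
translate([285, 549, 19]) cube([2723, 14, 490]);
translate([285, 424, 509]) cube([2723, 264, 19]);


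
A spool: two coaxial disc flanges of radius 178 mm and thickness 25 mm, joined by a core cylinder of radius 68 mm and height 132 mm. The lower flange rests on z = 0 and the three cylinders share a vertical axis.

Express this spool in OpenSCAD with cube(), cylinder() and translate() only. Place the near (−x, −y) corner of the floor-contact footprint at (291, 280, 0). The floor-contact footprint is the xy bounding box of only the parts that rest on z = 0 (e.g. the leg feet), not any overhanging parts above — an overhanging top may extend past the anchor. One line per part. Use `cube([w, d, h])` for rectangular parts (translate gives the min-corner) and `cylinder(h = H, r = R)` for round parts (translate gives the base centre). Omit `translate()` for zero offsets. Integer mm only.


translate([469, 458, 0]) cylinder(h = 25, r = 178);
translate([469, 458, 25]) cylinder(h = 132, r = 68);
translate([469, 458, 157]) cylinder(h = 25, r = 178);


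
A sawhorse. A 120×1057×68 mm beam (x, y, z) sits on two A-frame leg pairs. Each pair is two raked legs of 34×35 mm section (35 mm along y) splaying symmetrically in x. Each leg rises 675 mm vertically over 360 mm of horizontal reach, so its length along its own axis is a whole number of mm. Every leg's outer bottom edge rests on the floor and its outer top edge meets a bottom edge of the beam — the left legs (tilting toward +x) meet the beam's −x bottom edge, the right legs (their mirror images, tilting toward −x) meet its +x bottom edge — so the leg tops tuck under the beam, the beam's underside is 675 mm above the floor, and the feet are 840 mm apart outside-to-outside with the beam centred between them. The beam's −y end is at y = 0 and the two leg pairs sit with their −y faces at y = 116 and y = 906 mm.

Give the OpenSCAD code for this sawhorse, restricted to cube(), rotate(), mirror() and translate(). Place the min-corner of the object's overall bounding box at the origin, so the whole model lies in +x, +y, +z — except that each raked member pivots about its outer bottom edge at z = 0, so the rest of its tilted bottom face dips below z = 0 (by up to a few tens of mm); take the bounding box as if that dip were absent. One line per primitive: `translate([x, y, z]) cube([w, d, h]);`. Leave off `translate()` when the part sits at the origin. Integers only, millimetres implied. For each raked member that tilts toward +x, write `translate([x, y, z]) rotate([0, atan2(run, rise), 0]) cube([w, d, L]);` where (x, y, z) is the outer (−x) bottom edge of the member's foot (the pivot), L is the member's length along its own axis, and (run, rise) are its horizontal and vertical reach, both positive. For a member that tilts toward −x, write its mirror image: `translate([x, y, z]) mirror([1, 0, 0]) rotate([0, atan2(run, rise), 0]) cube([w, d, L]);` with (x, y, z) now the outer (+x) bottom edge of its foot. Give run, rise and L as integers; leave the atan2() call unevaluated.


translate([360, 0, 675]) cube([120, 1057, 68]);
translate([0, 116, 0]) rotate([0, atan2(360, 675), 0]) cube([34, 35, 765]);
translate([840, 116, 0]) mirror([1, 0, 0]) rotate([0, atan2(360, 675), 0]) cube([34, 35, 765]);
translate([0, 906, 0]) rotate([0, atan2(360, 675), 0]) cube([34, 35, 765]);
translate([840, 906, 0]) mirror([1, 0, 0]) rotate([0, atan2(360, 675), 0]) cube([34, 35, 765]);


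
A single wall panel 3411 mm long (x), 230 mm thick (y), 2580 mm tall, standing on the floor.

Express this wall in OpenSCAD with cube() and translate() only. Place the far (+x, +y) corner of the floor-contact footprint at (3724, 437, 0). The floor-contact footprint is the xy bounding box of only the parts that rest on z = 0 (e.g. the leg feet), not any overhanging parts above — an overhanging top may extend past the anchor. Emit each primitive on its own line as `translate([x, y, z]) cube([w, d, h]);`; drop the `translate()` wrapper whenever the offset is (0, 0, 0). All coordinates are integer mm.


translate([313, 207, 0]) cube([3411, 230, 2580]);


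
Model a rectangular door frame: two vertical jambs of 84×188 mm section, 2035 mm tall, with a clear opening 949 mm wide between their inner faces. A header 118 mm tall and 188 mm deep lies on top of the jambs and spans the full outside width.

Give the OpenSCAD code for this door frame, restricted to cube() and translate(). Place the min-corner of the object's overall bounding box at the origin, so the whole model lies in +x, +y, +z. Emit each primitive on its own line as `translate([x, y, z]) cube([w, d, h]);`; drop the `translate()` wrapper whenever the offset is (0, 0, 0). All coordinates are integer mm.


cube([84, 188, 2035]);
translate([1033, 0, 0]) cube([84, 188, 2035]);
translate([0, 0, 2035]) cube([1117, 188, 118]);


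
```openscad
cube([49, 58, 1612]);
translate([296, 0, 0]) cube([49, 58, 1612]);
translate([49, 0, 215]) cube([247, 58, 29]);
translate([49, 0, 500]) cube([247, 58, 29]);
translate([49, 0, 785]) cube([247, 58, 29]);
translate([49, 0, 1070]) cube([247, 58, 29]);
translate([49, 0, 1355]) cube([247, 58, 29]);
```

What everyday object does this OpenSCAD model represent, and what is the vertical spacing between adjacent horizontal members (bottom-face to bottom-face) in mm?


A ladder. The rung spacing is 285 mm.

Two tall 49×58 posts with 5 short bars between them — a ladder. Adjacent rungs sit at z = 215 and z = 500, so the spacing is 500 − 215 = 285 mm.


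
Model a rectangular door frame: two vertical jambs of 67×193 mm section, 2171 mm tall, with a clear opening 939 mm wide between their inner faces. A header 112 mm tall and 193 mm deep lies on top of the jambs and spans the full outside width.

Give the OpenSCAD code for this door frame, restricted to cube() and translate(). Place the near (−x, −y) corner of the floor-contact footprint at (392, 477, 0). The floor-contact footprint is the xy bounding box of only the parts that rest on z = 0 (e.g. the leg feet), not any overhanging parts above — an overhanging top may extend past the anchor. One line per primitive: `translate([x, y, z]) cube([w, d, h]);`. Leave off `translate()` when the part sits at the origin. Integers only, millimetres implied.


translate([392, 477, 0]) cube([67, 193, 2171]);
translate([1398, 477, 0]) cube([67, 193, 2171]);
translate([392, 477, 2171]) cube([1073, 193, 112]);


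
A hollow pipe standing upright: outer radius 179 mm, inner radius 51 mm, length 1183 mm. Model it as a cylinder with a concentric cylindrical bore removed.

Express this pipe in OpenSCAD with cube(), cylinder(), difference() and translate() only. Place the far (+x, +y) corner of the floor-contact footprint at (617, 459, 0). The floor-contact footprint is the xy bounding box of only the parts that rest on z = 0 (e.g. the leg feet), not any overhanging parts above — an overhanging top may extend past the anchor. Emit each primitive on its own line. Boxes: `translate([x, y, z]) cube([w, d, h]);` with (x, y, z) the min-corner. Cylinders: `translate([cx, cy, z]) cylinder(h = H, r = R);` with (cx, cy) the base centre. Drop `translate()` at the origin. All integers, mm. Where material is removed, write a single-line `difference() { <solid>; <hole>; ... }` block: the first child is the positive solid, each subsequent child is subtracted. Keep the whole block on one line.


difference() { translate([438, 280, 0]) cylinder(h = 1183, r = 179); translate([438, 280, 0]) cylinder(h = 1183, r = 51); }


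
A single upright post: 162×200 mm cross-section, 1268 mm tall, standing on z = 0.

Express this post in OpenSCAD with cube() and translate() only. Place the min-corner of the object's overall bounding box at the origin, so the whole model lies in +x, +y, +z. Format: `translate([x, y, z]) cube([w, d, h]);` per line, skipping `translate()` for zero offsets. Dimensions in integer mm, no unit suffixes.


cube([162, 200, 1268]);


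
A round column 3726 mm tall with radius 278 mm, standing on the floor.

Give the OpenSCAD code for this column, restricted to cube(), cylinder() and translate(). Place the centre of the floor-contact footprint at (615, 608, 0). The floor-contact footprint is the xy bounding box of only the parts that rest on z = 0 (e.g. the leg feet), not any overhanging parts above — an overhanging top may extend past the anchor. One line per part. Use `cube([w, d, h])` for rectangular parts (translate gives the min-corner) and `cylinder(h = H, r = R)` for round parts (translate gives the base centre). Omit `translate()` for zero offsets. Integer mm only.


translate([615, 608, 0]) cylinder(h = 3726, r = 278);


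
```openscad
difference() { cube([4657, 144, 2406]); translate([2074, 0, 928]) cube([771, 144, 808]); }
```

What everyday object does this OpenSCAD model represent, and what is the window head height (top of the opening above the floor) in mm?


A wall with a window opening. The window head height is 1736 mm.

A wall with a rectangular opening subtracted — a window. Sill at z = 928, opening 808 mm tall, so the head is at 928 + 808 = 1736 mm.


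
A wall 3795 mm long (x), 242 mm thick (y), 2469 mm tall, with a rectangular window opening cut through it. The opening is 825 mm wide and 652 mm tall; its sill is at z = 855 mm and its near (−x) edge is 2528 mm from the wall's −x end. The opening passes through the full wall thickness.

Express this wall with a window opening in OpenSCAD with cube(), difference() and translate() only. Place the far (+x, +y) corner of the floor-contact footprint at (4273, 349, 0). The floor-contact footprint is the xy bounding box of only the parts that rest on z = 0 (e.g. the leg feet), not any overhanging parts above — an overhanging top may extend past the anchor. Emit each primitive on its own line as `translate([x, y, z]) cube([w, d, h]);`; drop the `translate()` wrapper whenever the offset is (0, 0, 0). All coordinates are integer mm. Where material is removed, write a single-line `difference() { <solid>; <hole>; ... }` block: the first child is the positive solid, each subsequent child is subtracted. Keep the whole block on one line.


difference() { translate([478, 107, 0]) cube([3795, 242, 2469]); translate([3006, 107, 855]) cube([825, 242, 652]); }


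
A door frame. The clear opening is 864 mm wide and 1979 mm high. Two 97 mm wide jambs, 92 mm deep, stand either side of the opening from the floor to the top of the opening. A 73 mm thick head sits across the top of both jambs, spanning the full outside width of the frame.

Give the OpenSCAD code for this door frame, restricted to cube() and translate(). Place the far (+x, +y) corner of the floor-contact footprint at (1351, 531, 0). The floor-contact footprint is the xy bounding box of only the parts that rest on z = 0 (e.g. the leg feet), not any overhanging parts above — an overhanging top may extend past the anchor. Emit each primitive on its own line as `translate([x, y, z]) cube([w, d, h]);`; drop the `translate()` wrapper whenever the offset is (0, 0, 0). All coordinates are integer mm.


translate([293, 439, 0]) cube([97, 92, 1979]);
translate([1254, 439, 0]) cube([97, 92, 1979]);
translate([293, 439, 1979]) cube([1058, 92, 73]);


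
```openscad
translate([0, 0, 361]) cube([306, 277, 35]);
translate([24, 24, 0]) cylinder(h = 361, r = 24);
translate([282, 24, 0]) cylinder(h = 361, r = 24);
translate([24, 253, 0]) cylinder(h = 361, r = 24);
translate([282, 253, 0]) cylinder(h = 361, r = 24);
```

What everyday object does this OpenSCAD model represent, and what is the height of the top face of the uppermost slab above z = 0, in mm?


A stool. The seat height is 396 mm.

A 306×277×35 slab at z = 361 on four corner cylinders — a stool. The seat top is 361 + 35 = 396 mm.
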